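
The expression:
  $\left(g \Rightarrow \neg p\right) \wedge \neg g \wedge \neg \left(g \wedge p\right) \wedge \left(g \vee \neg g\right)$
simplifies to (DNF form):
$\neg g$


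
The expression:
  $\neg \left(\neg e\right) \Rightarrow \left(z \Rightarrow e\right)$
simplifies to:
$\text{True}$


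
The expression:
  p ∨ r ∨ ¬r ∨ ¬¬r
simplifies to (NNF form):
True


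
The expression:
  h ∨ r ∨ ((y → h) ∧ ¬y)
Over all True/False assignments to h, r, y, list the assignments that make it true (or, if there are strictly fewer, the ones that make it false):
is false only for:
  h=False, r=False, y=True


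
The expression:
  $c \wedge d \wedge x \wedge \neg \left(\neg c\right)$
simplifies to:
$c \wedge d \wedge x$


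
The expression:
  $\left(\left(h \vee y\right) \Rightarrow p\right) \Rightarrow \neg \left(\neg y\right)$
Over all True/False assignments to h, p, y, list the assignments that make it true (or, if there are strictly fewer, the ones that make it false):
is false only for:
  h=False, p=False, y=False;
  h=False, p=True, y=False;
  h=True, p=True, y=False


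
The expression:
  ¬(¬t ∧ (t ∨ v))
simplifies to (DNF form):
t ∨ ¬v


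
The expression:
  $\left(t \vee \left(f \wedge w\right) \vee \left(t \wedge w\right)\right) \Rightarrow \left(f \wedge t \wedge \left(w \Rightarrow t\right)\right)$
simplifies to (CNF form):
$\left(f \vee \neg t\right) \wedge \left(t \vee \neg f \vee \neg w\right)$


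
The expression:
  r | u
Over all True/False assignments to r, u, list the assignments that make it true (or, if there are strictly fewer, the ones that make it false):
is false only for:
  r=False, u=False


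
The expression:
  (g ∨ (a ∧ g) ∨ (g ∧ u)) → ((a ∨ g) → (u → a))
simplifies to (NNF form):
a ∨ ¬g ∨ ¬u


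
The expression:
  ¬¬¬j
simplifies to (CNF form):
¬j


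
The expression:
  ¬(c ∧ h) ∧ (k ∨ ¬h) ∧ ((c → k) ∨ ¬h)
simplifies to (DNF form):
(k ∧ ¬c) ∨ ¬h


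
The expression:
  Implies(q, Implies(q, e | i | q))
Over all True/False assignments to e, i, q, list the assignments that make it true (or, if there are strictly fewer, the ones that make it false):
is always true.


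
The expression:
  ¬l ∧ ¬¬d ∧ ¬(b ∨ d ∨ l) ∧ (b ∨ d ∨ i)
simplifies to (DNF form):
False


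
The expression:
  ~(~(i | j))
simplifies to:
i | j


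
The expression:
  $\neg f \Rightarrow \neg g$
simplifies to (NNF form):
$f \vee \neg g$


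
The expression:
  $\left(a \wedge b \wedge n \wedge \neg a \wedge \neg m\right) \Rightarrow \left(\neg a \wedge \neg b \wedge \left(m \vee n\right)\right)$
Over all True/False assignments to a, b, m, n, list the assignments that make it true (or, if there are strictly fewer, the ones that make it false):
is always true.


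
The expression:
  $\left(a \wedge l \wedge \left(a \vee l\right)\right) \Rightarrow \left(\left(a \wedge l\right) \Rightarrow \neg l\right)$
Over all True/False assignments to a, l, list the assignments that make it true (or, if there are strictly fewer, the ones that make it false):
is false only for:
  a=True, l=True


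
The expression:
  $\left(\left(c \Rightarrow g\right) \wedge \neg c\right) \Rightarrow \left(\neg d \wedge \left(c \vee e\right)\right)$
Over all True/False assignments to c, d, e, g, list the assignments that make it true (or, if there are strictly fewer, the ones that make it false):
is false only for:
  c=False, d=False, e=False, g=False;
  c=False, d=False, e=False, g=True;
  c=False, d=True, e=False, g=False;
  c=False, d=True, e=False, g=True;
  c=False, d=True, e=True, g=False;
  c=False, d=True, e=True, g=True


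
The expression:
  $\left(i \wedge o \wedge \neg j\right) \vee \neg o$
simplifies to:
$\left(i \wedge \neg j\right) \vee \neg o$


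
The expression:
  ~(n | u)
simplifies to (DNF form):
~n & ~u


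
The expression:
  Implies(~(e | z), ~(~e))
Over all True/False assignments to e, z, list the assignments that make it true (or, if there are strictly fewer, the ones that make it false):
is false only for:
  e=False, z=False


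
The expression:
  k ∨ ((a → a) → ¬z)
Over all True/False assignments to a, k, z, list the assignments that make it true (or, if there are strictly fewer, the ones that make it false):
is false only for:
  a=False, k=False, z=True;
  a=True, k=False, z=True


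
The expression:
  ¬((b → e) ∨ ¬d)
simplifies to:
b ∧ d ∧ ¬e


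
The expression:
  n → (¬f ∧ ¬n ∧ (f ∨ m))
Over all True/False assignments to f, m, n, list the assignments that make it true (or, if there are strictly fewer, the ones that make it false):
is true only for:
  f=False, m=False, n=False;
  f=False, m=True, n=False;
  f=True, m=False, n=False;
  f=True, m=True, n=False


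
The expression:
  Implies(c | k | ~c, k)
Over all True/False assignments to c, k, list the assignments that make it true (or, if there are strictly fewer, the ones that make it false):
is true only for:
  c=False, k=True;
  c=True, k=True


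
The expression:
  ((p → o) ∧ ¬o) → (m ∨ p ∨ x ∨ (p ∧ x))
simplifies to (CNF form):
m ∨ o ∨ p ∨ x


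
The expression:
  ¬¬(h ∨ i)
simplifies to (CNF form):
h ∨ i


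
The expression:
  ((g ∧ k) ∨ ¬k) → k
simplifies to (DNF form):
k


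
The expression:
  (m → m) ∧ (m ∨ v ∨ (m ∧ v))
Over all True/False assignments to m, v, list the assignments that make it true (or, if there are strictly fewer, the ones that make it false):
is false only for:
  m=False, v=False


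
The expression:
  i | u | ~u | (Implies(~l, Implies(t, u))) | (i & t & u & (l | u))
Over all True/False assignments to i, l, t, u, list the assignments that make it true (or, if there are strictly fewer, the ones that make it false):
is always true.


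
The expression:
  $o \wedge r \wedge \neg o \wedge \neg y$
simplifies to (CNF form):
$\text{False}$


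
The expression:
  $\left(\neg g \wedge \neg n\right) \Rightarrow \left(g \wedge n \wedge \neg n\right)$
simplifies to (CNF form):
$g \vee n$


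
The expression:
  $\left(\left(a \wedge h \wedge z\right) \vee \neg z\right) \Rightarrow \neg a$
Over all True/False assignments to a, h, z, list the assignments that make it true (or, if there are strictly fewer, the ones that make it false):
is false only for:
  a=True, h=False, z=False;
  a=True, h=True, z=False;
  a=True, h=True, z=True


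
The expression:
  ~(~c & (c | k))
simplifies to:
c | ~k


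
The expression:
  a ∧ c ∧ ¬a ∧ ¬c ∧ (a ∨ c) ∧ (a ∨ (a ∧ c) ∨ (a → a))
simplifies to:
False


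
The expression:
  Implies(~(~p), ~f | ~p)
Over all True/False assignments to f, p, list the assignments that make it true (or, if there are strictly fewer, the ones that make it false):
is false only for:
  f=True, p=True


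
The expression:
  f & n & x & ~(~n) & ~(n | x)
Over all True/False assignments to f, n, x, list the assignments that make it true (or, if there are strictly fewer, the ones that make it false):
is never true.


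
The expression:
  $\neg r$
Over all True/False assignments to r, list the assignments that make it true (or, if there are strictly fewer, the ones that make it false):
is true only for:
  r=False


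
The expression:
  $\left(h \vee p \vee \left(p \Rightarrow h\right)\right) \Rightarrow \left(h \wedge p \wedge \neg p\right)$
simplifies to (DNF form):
$\text{False}$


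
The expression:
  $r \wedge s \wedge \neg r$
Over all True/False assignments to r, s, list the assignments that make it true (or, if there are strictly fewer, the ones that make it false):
is never true.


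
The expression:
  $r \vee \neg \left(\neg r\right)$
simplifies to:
$r$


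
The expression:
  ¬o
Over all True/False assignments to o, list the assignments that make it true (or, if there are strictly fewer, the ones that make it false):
is true only for:
  o=False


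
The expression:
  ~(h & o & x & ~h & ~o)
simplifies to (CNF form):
True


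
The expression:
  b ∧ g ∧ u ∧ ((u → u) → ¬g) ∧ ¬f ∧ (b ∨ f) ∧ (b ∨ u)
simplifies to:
False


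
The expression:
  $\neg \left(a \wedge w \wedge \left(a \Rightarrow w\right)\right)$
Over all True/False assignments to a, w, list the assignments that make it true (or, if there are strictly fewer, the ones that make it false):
is false only for:
  a=True, w=True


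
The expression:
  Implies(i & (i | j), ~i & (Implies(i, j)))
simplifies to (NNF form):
~i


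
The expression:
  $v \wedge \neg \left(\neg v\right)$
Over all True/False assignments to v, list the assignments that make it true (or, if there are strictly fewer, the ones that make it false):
is true only for:
  v=True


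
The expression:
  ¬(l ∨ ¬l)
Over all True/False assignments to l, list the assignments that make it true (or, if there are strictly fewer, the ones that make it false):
is never true.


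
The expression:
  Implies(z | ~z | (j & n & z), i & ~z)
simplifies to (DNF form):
i & ~z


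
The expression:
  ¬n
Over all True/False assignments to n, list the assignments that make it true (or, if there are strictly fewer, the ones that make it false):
is true only for:
  n=False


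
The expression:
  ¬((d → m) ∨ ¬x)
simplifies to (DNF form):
d ∧ x ∧ ¬m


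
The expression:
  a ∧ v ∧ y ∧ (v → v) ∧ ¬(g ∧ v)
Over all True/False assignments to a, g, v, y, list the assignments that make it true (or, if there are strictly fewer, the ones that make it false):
is true only for:
  a=True, g=False, v=True, y=True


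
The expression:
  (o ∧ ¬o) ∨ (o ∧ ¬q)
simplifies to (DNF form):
o ∧ ¬q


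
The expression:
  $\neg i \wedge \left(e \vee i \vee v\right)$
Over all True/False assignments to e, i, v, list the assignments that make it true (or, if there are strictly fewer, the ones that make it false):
is true only for:
  e=False, i=False, v=True;
  e=True, i=False, v=False;
  e=True, i=False, v=True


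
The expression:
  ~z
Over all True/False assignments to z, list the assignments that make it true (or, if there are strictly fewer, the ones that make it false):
is true only for:
  z=False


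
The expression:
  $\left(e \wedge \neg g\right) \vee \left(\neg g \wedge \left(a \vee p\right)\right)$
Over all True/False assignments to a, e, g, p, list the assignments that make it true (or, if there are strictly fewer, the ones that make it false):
is true only for:
  a=False, e=False, g=False, p=True;
  a=False, e=True, g=False, p=False;
  a=False, e=True, g=False, p=True;
  a=True, e=False, g=False, p=False;
  a=True, e=False, g=False, p=True;
  a=True, e=True, g=False, p=False;
  a=True, e=True, g=False, p=True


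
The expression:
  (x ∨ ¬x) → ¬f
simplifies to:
¬f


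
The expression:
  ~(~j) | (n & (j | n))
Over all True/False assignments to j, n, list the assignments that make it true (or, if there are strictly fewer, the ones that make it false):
is false only for:
  j=False, n=False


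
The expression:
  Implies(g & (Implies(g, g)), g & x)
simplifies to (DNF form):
x | ~g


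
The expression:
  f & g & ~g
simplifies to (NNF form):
False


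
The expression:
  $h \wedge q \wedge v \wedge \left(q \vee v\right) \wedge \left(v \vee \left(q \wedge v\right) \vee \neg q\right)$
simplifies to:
$h \wedge q \wedge v$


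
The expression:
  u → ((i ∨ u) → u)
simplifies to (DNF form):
True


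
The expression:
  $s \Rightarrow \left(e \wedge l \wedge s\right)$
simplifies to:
$\left(e \wedge l\right) \vee \neg s$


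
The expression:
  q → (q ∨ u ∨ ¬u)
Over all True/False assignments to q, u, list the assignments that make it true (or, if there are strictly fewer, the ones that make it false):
is always true.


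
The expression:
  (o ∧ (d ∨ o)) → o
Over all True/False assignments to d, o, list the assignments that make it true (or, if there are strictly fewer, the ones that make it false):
is always true.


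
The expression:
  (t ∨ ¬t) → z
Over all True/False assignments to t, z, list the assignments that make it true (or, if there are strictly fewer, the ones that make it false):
is true only for:
  t=False, z=True;
  t=True, z=True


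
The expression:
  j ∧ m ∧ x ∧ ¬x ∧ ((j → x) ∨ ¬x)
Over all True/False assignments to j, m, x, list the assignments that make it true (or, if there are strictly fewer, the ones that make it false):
is never true.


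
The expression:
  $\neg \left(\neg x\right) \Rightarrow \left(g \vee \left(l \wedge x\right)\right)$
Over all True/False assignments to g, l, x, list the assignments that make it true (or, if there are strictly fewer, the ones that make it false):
is false only for:
  g=False, l=False, x=True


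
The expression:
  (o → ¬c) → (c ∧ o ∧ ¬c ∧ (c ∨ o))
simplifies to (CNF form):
c ∧ o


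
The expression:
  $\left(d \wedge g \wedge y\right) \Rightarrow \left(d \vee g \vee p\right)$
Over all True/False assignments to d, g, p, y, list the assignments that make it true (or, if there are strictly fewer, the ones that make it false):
is always true.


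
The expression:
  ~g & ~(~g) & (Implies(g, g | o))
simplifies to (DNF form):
False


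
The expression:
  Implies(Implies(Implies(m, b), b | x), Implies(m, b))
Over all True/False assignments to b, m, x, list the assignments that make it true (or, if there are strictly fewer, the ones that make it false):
is false only for:
  b=False, m=True, x=False;
  b=False, m=True, x=True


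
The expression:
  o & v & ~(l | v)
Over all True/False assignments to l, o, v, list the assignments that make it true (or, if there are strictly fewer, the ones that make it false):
is never true.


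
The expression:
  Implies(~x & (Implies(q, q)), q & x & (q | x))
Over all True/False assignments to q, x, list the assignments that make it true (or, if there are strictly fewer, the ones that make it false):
is true only for:
  q=False, x=True;
  q=True, x=True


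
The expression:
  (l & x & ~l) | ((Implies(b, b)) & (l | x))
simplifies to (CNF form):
l | x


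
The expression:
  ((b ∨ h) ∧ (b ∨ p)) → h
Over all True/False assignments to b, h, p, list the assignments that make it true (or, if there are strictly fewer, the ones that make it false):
is false only for:
  b=True, h=False, p=False;
  b=True, h=False, p=True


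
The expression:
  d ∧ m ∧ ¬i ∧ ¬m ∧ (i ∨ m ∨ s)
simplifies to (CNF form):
False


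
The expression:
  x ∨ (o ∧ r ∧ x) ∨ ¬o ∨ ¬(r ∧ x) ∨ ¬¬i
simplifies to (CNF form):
True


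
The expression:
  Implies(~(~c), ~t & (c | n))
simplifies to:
~c | ~t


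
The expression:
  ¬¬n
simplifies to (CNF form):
n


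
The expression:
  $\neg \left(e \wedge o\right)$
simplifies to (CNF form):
$\neg e \vee \neg o$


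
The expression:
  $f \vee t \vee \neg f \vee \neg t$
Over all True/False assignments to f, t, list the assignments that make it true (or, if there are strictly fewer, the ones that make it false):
is always true.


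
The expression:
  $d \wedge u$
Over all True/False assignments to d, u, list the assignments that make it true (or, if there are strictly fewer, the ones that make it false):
is true only for:
  d=True, u=True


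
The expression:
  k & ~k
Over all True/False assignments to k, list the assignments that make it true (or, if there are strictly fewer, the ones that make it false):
is never true.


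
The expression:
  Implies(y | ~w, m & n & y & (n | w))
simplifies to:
(w & ~y) | (m & n & y)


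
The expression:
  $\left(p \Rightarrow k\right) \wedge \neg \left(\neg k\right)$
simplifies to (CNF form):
$k$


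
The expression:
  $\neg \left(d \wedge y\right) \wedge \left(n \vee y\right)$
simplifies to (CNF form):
$\left(n \vee y\right) \wedge \left(\neg d \vee \neg y\right)$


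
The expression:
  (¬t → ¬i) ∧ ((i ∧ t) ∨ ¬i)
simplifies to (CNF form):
t ∨ ¬i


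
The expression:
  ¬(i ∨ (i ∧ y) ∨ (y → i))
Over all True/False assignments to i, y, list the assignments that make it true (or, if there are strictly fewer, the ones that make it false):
is true only for:
  i=False, y=True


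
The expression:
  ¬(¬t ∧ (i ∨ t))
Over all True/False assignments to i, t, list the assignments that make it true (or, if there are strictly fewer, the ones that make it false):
is false only for:
  i=True, t=False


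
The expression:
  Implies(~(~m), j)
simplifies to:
j | ~m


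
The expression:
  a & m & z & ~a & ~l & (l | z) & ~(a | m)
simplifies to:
False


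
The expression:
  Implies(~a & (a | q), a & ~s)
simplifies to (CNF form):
a | ~q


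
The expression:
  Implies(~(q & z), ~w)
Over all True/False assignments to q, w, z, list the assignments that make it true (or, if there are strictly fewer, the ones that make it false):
is false only for:
  q=False, w=True, z=False;
  q=False, w=True, z=True;
  q=True, w=True, z=False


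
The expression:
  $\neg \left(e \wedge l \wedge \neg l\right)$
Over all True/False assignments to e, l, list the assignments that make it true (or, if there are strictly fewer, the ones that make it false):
is always true.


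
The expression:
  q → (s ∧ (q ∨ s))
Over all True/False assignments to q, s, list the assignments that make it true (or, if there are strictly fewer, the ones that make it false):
is false only for:
  q=True, s=False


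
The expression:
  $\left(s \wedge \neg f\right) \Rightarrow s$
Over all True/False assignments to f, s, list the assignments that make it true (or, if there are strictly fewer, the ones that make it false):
is always true.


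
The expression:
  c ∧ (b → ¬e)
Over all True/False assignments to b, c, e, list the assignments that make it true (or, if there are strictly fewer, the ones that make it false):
is true only for:
  b=False, c=True, e=False;
  b=False, c=True, e=True;
  b=True, c=True, e=False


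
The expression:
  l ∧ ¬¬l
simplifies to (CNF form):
l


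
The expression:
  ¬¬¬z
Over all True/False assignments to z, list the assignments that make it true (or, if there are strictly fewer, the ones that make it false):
is true only for:
  z=False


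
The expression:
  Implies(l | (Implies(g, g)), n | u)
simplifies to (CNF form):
n | u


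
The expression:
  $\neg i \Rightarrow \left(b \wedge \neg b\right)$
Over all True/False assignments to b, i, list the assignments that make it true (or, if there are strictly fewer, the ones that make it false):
is true only for:
  b=False, i=True;
  b=True, i=True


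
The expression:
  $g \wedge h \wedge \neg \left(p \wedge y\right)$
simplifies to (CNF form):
$g \wedge h \wedge \left(\neg p \vee \neg y\right)$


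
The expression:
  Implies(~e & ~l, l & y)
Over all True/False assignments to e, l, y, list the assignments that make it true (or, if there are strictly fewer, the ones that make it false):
is false only for:
  e=False, l=False, y=False;
  e=False, l=False, y=True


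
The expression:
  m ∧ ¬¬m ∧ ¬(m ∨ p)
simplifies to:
False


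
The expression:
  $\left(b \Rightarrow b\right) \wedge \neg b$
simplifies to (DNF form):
$\neg b$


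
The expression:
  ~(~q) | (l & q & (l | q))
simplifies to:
q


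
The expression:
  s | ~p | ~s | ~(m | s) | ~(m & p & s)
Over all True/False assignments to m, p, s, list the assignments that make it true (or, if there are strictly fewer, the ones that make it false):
is always true.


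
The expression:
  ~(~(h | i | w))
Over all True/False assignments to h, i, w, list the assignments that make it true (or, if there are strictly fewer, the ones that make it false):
is false only for:
  h=False, i=False, w=False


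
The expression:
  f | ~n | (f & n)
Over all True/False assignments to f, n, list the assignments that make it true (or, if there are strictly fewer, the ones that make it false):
is false only for:
  f=False, n=True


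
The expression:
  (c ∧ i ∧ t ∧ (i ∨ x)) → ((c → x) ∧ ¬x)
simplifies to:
¬c ∨ ¬i ∨ ¬t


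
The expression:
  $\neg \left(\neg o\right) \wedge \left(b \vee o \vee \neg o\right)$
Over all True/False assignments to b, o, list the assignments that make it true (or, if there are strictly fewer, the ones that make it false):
is true only for:
  b=False, o=True;
  b=True, o=True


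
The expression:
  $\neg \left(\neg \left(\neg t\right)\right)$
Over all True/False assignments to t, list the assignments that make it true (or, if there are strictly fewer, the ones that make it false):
is true only for:
  t=False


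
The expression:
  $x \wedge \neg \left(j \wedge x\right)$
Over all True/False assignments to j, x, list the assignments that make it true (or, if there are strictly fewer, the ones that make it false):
is true only for:
  j=False, x=True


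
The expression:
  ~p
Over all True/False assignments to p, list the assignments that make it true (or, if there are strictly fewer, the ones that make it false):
is true only for:
  p=False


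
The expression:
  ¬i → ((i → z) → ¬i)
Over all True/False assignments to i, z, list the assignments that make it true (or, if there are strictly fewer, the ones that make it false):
is always true.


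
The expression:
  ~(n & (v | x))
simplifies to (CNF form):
(~n | ~v) & (~n | ~x)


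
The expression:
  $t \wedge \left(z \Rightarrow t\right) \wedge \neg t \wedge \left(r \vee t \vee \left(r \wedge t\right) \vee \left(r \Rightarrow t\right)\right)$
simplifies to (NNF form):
$\text{False}$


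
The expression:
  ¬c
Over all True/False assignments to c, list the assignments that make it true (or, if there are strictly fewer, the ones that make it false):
is true only for:
  c=False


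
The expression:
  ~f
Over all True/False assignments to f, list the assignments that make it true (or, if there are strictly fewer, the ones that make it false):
is true only for:
  f=False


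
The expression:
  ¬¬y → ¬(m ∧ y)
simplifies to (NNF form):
¬m ∨ ¬y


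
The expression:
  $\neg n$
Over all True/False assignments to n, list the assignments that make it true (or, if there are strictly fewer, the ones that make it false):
is true only for:
  n=False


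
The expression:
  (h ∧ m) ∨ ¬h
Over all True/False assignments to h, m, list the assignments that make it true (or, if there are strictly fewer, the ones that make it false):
is false only for:
  h=True, m=False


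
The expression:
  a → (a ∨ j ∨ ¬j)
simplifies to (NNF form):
True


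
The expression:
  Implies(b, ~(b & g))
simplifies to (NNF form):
~b | ~g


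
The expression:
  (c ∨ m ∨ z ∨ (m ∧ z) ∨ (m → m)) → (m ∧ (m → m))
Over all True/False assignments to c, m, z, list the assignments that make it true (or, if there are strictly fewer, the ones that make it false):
is true only for:
  c=False, m=True, z=False;
  c=False, m=True, z=True;
  c=True, m=True, z=False;
  c=True, m=True, z=True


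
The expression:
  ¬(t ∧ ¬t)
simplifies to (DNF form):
True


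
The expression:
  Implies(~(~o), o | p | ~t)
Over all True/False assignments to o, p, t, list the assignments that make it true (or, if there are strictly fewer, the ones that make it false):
is always true.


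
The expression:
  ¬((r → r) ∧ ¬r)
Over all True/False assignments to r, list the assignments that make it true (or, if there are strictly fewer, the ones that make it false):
is true only for:
  r=True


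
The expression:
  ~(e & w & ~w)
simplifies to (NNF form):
True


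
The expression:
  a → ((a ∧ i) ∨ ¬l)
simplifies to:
i ∨ ¬a ∨ ¬l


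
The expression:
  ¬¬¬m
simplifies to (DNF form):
¬m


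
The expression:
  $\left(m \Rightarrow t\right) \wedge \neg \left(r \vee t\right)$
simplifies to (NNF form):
$\neg m \wedge \neg r \wedge \neg t$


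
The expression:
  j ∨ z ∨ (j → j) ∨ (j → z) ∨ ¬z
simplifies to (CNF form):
True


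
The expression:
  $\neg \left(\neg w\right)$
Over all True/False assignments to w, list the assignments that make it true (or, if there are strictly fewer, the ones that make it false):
is true only for:
  w=True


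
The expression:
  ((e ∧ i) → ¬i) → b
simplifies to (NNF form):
b ∨ (e ∧ i)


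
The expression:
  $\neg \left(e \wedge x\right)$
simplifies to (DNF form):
$\neg e \vee \neg x$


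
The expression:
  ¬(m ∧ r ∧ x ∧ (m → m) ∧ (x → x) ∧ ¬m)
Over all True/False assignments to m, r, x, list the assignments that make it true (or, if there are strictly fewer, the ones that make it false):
is always true.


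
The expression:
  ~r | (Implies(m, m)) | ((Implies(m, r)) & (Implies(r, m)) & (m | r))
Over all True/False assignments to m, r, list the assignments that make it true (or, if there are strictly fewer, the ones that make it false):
is always true.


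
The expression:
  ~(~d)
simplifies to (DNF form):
d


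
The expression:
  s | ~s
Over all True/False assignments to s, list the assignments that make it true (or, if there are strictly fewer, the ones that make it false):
is always true.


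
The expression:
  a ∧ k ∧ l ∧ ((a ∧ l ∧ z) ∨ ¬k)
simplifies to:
a ∧ k ∧ l ∧ z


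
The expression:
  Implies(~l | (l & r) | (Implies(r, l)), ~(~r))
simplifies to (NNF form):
r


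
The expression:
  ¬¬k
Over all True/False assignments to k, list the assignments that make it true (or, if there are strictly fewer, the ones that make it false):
is true only for:
  k=True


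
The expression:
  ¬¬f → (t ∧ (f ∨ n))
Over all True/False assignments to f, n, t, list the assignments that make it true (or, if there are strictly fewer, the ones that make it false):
is false only for:
  f=True, n=False, t=False;
  f=True, n=True, t=False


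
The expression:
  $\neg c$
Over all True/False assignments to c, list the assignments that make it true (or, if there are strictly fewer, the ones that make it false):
is true only for:
  c=False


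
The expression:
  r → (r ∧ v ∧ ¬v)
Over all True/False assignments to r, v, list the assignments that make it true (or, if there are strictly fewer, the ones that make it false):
is true only for:
  r=False, v=False;
  r=False, v=True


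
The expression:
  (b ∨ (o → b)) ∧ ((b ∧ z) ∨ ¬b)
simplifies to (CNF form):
(b ∨ ¬o) ∧ (z ∨ ¬b)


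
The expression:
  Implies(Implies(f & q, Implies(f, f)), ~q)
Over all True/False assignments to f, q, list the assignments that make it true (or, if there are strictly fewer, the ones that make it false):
is true only for:
  f=False, q=False;
  f=True, q=False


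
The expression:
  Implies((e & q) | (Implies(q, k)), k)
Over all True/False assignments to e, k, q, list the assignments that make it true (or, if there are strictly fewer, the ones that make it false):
is false only for:
  e=False, k=False, q=False;
  e=True, k=False, q=False;
  e=True, k=False, q=True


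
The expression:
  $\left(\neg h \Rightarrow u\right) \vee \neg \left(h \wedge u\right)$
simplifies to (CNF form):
$\text{True}$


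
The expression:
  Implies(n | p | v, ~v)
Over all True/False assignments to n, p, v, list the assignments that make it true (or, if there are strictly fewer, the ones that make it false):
is true only for:
  n=False, p=False, v=False;
  n=False, p=True, v=False;
  n=True, p=False, v=False;
  n=True, p=True, v=False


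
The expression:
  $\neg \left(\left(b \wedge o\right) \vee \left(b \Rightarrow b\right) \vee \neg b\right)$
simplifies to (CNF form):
$\text{False}$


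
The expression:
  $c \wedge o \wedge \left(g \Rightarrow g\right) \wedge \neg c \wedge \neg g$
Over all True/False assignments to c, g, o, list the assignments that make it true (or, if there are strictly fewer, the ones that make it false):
is never true.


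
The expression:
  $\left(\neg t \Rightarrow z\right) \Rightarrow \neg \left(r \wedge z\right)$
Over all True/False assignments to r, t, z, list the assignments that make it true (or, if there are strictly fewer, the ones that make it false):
is false only for:
  r=True, t=False, z=True;
  r=True, t=True, z=True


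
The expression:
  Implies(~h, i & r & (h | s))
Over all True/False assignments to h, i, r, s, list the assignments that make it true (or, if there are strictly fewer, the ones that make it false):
is false only for:
  h=False, i=False, r=False, s=False;
  h=False, i=False, r=False, s=True;
  h=False, i=False, r=True, s=False;
  h=False, i=False, r=True, s=True;
  h=False, i=True, r=False, s=False;
  h=False, i=True, r=False, s=True;
  h=False, i=True, r=True, s=False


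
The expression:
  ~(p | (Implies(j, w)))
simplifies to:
j & ~p & ~w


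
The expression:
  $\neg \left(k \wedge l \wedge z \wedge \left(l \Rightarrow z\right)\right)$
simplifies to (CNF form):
$\neg k \vee \neg l \vee \neg z$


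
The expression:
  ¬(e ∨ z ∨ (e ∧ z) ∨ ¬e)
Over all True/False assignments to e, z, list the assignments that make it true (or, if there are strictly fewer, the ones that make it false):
is never true.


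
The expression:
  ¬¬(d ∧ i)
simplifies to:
d ∧ i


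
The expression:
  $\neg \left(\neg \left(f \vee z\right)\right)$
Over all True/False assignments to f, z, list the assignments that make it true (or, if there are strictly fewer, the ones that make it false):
is false only for:
  f=False, z=False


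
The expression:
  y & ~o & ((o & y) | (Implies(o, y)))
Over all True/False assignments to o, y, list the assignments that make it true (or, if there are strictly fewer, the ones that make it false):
is true only for:
  o=False, y=True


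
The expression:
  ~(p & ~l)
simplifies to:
l | ~p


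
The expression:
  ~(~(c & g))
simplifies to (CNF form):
c & g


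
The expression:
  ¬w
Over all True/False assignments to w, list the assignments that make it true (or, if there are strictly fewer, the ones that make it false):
is true only for:
  w=False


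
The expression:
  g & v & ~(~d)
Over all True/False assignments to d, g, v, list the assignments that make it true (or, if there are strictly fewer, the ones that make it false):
is true only for:
  d=True, g=True, v=True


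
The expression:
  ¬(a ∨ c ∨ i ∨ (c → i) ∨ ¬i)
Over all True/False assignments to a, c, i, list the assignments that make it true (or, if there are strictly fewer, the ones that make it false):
is never true.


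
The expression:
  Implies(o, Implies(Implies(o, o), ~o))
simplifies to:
~o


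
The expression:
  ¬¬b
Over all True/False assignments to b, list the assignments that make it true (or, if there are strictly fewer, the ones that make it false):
is true only for:
  b=True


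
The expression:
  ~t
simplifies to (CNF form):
~t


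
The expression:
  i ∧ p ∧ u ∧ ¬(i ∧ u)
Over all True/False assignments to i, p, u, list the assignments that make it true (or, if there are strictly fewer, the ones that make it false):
is never true.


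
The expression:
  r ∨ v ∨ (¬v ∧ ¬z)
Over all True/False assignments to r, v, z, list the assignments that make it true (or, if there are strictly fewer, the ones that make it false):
is false only for:
  r=False, v=False, z=True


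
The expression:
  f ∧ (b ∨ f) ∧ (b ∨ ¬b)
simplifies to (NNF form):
f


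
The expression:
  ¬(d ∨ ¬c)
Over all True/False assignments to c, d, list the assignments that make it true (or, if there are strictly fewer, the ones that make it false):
is true only for:
  c=True, d=False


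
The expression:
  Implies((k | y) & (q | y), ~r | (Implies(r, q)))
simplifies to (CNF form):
q | ~r | ~y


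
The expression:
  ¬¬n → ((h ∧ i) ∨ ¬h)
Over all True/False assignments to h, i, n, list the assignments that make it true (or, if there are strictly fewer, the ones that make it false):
is false only for:
  h=True, i=False, n=True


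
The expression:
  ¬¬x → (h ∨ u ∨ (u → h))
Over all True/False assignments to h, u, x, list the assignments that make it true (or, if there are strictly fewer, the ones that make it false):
is always true.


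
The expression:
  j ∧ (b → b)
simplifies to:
j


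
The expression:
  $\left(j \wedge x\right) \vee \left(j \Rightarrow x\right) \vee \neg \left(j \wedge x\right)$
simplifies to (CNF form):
$\text{True}$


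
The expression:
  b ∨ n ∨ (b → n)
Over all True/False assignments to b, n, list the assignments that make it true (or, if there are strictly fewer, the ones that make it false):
is always true.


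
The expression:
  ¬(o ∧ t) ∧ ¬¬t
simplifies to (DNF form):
t ∧ ¬o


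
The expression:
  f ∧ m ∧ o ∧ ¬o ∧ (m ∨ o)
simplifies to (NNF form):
False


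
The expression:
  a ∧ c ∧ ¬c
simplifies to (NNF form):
False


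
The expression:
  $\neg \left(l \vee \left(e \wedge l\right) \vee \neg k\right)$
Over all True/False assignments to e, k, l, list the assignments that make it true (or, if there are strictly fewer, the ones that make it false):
is true only for:
  e=False, k=True, l=False;
  e=True, k=True, l=False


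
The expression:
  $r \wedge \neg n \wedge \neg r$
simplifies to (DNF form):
$\text{False}$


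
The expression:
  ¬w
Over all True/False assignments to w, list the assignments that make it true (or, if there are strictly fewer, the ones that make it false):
is true only for:
  w=False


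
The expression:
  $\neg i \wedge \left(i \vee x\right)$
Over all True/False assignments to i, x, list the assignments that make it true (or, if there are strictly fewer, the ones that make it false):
is true only for:
  i=False, x=True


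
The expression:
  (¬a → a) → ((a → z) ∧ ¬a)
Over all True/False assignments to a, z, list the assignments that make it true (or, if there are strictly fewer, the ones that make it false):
is true only for:
  a=False, z=False;
  a=False, z=True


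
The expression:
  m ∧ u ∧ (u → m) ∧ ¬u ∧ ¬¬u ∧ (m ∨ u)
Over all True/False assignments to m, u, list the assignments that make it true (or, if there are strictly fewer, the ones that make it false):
is never true.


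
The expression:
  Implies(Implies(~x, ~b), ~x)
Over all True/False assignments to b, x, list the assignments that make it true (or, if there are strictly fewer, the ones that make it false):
is true only for:
  b=False, x=False;
  b=True, x=False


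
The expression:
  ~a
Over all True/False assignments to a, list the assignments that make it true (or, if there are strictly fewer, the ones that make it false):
is true only for:
  a=False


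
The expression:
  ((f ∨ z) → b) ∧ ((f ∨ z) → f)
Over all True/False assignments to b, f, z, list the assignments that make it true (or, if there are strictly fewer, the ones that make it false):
is true only for:
  b=False, f=False, z=False;
  b=True, f=False, z=False;
  b=True, f=True, z=False;
  b=True, f=True, z=True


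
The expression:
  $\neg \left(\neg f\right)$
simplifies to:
$f$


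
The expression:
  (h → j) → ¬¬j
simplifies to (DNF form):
h ∨ j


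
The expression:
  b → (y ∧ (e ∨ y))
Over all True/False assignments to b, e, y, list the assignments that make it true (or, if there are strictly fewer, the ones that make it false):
is false only for:
  b=True, e=False, y=False;
  b=True, e=True, y=False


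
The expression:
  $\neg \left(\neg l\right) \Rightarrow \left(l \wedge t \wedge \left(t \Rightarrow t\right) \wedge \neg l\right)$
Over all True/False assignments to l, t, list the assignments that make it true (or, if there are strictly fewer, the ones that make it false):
is true only for:
  l=False, t=False;
  l=False, t=True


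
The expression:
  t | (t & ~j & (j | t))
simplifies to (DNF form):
t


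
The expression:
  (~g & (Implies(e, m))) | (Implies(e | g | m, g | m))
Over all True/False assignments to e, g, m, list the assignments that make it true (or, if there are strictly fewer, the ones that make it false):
is false only for:
  e=True, g=False, m=False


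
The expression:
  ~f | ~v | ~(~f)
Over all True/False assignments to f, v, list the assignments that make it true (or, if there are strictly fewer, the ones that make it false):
is always true.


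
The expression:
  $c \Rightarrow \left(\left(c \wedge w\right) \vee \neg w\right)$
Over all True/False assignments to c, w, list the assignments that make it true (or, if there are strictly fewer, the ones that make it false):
is always true.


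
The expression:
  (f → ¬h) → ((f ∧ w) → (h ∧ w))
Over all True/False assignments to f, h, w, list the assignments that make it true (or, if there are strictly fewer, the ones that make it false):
is false only for:
  f=True, h=False, w=True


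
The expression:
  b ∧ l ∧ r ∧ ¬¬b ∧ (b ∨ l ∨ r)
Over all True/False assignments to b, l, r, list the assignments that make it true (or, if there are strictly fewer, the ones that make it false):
is true only for:
  b=True, l=True, r=True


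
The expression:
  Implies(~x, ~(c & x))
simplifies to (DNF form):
True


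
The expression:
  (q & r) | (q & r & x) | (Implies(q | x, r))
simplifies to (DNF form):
r | (~q & ~x)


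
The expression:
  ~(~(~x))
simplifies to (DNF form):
~x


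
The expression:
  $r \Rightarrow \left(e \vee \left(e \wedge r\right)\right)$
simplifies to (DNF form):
$e \vee \neg r$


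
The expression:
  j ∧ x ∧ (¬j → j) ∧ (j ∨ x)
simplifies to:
j ∧ x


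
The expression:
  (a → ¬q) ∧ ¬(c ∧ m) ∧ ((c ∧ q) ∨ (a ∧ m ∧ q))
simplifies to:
c ∧ q ∧ ¬a ∧ ¬m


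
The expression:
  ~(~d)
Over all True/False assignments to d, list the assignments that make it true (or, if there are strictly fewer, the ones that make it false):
is true only for:
  d=True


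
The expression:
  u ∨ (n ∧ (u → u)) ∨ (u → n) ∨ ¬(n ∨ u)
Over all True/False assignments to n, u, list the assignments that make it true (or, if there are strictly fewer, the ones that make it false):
is always true.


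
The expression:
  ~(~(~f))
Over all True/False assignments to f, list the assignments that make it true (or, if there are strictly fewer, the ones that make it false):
is true only for:
  f=False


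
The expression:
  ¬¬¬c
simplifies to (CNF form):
¬c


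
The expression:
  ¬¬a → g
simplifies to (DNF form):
g ∨ ¬a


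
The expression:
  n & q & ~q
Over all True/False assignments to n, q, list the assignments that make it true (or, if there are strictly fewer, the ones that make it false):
is never true.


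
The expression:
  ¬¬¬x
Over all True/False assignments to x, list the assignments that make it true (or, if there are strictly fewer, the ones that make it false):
is true only for:
  x=False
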